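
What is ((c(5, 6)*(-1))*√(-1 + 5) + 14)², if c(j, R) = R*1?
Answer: 4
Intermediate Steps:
c(j, R) = R
((c(5, 6)*(-1))*√(-1 + 5) + 14)² = ((6*(-1))*√(-1 + 5) + 14)² = (-6*√4 + 14)² = (-6*2 + 14)² = (-12 + 14)² = 2² = 4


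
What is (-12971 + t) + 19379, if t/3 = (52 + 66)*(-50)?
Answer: -11292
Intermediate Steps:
t = -17700 (t = 3*((52 + 66)*(-50)) = 3*(118*(-50)) = 3*(-5900) = -17700)
(-12971 + t) + 19379 = (-12971 - 17700) + 19379 = -30671 + 19379 = -11292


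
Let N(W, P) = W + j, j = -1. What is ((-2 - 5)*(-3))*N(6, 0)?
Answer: 105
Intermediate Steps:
N(W, P) = -1 + W (N(W, P) = W - 1 = -1 + W)
((-2 - 5)*(-3))*N(6, 0) = ((-2 - 5)*(-3))*(-1 + 6) = -7*(-3)*5 = 21*5 = 105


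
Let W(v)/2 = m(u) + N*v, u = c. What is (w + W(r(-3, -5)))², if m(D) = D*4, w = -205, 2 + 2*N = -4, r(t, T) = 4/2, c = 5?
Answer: 31329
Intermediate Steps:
r(t, T) = 2 (r(t, T) = 4*(½) = 2)
N = -3 (N = -1 + (½)*(-4) = -1 - 2 = -3)
u = 5
m(D) = 4*D
W(v) = 40 - 6*v (W(v) = 2*(4*5 - 3*v) = 2*(20 - 3*v) = 40 - 6*v)
(w + W(r(-3, -5)))² = (-205 + (40 - 6*2))² = (-205 + (40 - 12))² = (-205 + 28)² = (-177)² = 31329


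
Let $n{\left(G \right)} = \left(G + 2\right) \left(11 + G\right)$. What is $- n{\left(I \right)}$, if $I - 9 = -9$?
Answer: $-22$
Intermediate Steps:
$I = 0$ ($I = 9 - 9 = 0$)
$n{\left(G \right)} = \left(2 + G\right) \left(11 + G\right)$
$- n{\left(I \right)} = - (22 + 0^{2} + 13 \cdot 0) = - (22 + 0 + 0) = \left(-1\right) 22 = -22$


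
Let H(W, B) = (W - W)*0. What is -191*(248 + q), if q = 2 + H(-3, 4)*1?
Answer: -47750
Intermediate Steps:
H(W, B) = 0 (H(W, B) = 0*0 = 0)
q = 2 (q = 2 + 0*1 = 2 + 0 = 2)
-191*(248 + q) = -191*(248 + 2) = -191*250 = -47750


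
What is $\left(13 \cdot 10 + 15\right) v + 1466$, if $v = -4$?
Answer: $886$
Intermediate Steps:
$\left(13 \cdot 10 + 15\right) v + 1466 = \left(13 \cdot 10 + 15\right) \left(-4\right) + 1466 = \left(130 + 15\right) \left(-4\right) + 1466 = 145 \left(-4\right) + 1466 = -580 + 1466 = 886$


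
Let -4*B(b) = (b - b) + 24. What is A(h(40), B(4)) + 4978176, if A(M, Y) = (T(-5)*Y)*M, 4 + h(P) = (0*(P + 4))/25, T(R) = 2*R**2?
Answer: 4979376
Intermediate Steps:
B(b) = -6 (B(b) = -((b - b) + 24)/4 = -(0 + 24)/4 = -1/4*24 = -6)
h(P) = -4 (h(P) = -4 + (0*(P + 4))/25 = -4 + (0*(4 + P))*(1/25) = -4 + 0*(1/25) = -4 + 0 = -4)
A(M, Y) = 50*M*Y (A(M, Y) = ((2*(-5)**2)*Y)*M = ((2*25)*Y)*M = (50*Y)*M = 50*M*Y)
A(h(40), B(4)) + 4978176 = 50*(-4)*(-6) + 4978176 = 1200 + 4978176 = 4979376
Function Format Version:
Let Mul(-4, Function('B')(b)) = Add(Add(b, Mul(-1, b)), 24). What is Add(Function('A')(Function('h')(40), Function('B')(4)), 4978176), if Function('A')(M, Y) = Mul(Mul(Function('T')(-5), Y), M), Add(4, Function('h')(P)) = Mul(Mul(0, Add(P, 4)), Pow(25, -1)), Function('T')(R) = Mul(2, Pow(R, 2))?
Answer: 4979376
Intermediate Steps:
Function('B')(b) = -6 (Function('B')(b) = Mul(Rational(-1, 4), Add(Add(b, Mul(-1, b)), 24)) = Mul(Rational(-1, 4), Add(0, 24)) = Mul(Rational(-1, 4), 24) = -6)
Function('h')(P) = -4 (Function('h')(P) = Add(-4, Mul(Mul(0, Add(P, 4)), Pow(25, -1))) = Add(-4, Mul(Mul(0, Add(4, P)), Rational(1, 25))) = Add(-4, Mul(0, Rational(1, 25))) = Add(-4, 0) = -4)
Function('A')(M, Y) = Mul(50, M, Y) (Function('A')(M, Y) = Mul(Mul(Mul(2, Pow(-5, 2)), Y), M) = Mul(Mul(Mul(2, 25), Y), M) = Mul(Mul(50, Y), M) = Mul(50, M, Y))
Add(Function('A')(Function('h')(40), Function('B')(4)), 4978176) = Add(Mul(50, -4, -6), 4978176) = Add(1200, 4978176) = 4979376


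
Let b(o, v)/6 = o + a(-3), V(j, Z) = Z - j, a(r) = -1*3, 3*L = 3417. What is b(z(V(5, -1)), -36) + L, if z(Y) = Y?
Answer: 1085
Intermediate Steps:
L = 1139 (L = (⅓)*3417 = 1139)
a(r) = -3
b(o, v) = -18 + 6*o (b(o, v) = 6*(o - 3) = 6*(-3 + o) = -18 + 6*o)
b(z(V(5, -1)), -36) + L = (-18 + 6*(-1 - 1*5)) + 1139 = (-18 + 6*(-1 - 5)) + 1139 = (-18 + 6*(-6)) + 1139 = (-18 - 36) + 1139 = -54 + 1139 = 1085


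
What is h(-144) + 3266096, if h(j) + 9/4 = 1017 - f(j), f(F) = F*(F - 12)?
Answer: 12978587/4 ≈ 3.2446e+6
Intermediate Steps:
f(F) = F*(-12 + F)
h(j) = 4059/4 - j*(-12 + j) (h(j) = -9/4 + (1017 - j*(-12 + j)) = 4059/4 - j*(-12 + j))
h(-144) + 3266096 = (4059/4 - 1*(-144)*(-12 - 144)) + 3266096 = (4059/4 - 1*(-144)*(-156)) + 3266096 = (4059/4 - 22464) + 3266096 = -85797/4 + 3266096 = 12978587/4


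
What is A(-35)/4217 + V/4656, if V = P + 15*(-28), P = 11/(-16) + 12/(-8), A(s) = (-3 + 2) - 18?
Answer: -29901259/314149632 ≈ -0.095182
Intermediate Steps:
A(s) = -19 (A(s) = -1 - 18 = -19)
P = -35/16 (P = 11*(-1/16) + 12*(-⅛) = -11/16 - 3/2 = -35/16 ≈ -2.1875)
V = -6755/16 (V = -35/16 + 15*(-28) = -35/16 - 420 = -6755/16 ≈ -422.19)
A(-35)/4217 + V/4656 = -19/4217 - 6755/16/4656 = -19*1/4217 - 6755/16*1/4656 = -19/4217 - 6755/74496 = -29901259/314149632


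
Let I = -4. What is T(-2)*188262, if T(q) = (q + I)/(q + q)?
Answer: 282393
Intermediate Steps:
T(q) = (-4 + q)/(2*q) (T(q) = (q - 4)/(q + q) = (-4 + q)/((2*q)) = (-4 + q)*(1/(2*q)) = (-4 + q)/(2*q))
T(-2)*188262 = ((½)*(-4 - 2)/(-2))*188262 = ((½)*(-½)*(-6))*188262 = (3/2)*188262 = 282393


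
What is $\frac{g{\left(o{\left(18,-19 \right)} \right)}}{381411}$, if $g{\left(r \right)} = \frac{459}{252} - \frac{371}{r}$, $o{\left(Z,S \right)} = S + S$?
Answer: $\frac{6163}{202910652} \approx 3.0373 \cdot 10^{-5}$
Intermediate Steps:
$o{\left(Z,S \right)} = 2 S$
$g{\left(r \right)} = \frac{51}{28} - \frac{371}{r}$ ($g{\left(r \right)} = 459 \cdot \frac{1}{252} - \frac{371}{r} = \frac{51}{28} - \frac{371}{r}$)
$\frac{g{\left(o{\left(18,-19 \right)} \right)}}{381411} = \frac{\frac{51}{28} - \frac{371}{2 \left(-19\right)}}{381411} = \left(\frac{51}{28} - \frac{371}{-38}\right) \frac{1}{381411} = \left(\frac{51}{28} - - \frac{371}{38}\right) \frac{1}{381411} = \left(\frac{51}{28} + \frac{371}{38}\right) \frac{1}{381411} = \frac{6163}{532} \cdot \frac{1}{381411} = \frac{6163}{202910652}$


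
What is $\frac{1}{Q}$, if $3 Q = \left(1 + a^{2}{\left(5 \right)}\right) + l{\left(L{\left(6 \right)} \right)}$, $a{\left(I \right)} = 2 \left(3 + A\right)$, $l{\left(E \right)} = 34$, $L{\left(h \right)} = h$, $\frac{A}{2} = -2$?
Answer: $\frac{1}{13} \approx 0.076923$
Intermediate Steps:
$A = -4$ ($A = 2 \left(-2\right) = -4$)
$a{\left(I \right)} = -2$ ($a{\left(I \right)} = 2 \left(3 - 4\right) = 2 \left(-1\right) = -2$)
$Q = 13$ ($Q = \frac{\left(1 + \left(-2\right)^{2}\right) + 34}{3} = \frac{\left(1 + 4\right) + 34}{3} = \frac{5 + 34}{3} = \frac{1}{3} \cdot 39 = 13$)
$\frac{1}{Q} = \frac{1}{13}$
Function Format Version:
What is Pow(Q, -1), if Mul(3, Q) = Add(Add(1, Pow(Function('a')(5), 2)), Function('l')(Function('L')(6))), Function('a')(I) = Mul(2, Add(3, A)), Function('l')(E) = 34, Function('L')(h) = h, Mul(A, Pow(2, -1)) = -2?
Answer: Rational(1, 13) ≈ 0.076923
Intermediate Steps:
A = -4 (A = Mul(2, -2) = -4)
Function('a')(I) = -2 (Function('a')(I) = Mul(2, Add(3, -4)) = Mul(2, -1) = -2)
Q = 13 (Q = Mul(Rational(1, 3), Add(Add(1, Pow(-2, 2)), 34)) = Mul(Rational(1, 3), Add(Add(1, 4), 34)) = Mul(Rational(1, 3), Add(5, 34)) = Mul(Rational(1, 3), 39) = 13)
Pow(Q, -1) = Pow(13, -1) = Rational(1, 13)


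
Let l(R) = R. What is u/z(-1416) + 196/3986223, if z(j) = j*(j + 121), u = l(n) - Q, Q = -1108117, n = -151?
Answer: 736159826923/1218269473260 ≈ 0.60427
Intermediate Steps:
u = 1107966 (u = -151 - 1*(-1108117) = -151 + 1108117 = 1107966)
z(j) = j*(121 + j)
u/z(-1416) + 196/3986223 = 1107966/((-1416*(121 - 1416))) + 196/3986223 = 1107966/((-1416*(-1295))) + 196*(1/3986223) = 1107966/1833720 + 196/3986223 = 1107966*(1/1833720) + 196/3986223 = 184661/305620 + 196/3986223 = 736159826923/1218269473260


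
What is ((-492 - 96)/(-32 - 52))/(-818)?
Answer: -7/818 ≈ -0.0085575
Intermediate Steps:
((-492 - 96)/(-32 - 52))/(-818) = -588/(-84)*(-1/818) = -588*(-1/84)*(-1/818) = 7*(-1/818) = -7/818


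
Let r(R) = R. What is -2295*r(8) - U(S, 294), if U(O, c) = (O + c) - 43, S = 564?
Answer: -19175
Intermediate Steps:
U(O, c) = -43 + O + c
-2295*r(8) - U(S, 294) = -2295*8 - (-43 + 564 + 294) = -18360 - 1*815 = -18360 - 815 = -19175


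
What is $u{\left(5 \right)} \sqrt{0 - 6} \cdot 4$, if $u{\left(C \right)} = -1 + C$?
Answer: $16 i \sqrt{6} \approx 39.192 i$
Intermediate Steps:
$u{\left(5 \right)} \sqrt{0 - 6} \cdot 4 = \left(-1 + 5\right) \sqrt{0 - 6} \cdot 4 = 4 \sqrt{-6} \cdot 4 = 4 i \sqrt{6} \cdot 4 = 16 i \sqrt{6}$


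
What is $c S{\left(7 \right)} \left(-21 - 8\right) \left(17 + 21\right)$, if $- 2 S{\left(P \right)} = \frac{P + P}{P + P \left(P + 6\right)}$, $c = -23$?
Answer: $- \frac{12673}{7} \approx -1810.4$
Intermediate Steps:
$S{\left(P \right)} = - \frac{P}{P + P \left(6 + P\right)}$ ($S{\left(P \right)} = - \frac{\left(P + P\right) \frac{1}{P + P \left(P + 6\right)}}{2} = - \frac{2 P \frac{1}{P + P \left(6 + P\right)}}{2} = - \frac{P}{P + P \left(6 + P\right)}$)
$c S{\left(7 \right)} \left(-21 - 8\right) \left(17 + 21\right) = - 23 \left(- \frac{1}{7 + 7}\right) \left(-21 - 8\right) \left(17 + 21\right) = - 23 \left(- \frac{1}{14}\right) \left(\left(-29\right) 38\right) = - 23 \left(\left(-1\right) \frac{1}{14}\right) \left(-1102\right) = \left(-23\right) \left(- \frac{1}{14}\right) \left(-1102\right) = \frac{23}{14} \left(-1102\right) = - \frac{12673}{7}$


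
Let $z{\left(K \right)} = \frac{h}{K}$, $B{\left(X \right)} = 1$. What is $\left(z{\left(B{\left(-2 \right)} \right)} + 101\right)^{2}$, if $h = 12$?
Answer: $12769$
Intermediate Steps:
$z{\left(K \right)} = \frac{12}{K}$
$\left(z{\left(B{\left(-2 \right)} \right)} + 101\right)^{2} = \left(\frac{12}{1} + 101\right)^{2} = \left(12 \cdot 1 + 101\right)^{2} = \left(12 + 101\right)^{2} = 113^{2} = 12769$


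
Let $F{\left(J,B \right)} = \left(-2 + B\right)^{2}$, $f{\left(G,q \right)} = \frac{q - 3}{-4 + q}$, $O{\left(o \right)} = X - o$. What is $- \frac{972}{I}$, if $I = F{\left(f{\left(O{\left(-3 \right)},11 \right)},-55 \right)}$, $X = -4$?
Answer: $- \frac{108}{361} \approx -0.29917$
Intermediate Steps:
$O{\left(o \right)} = -4 - o$
$f{\left(G,q \right)} = \frac{-3 + q}{-4 + q}$
$I = 3249$ ($I = \left(-2 - 55\right)^{2} = \left(-57\right)^{2} = 3249$)
$- \frac{972}{I} = - \frac{972}{3249} = \left(-972\right) \frac{1}{3249} = - \frac{108}{361}$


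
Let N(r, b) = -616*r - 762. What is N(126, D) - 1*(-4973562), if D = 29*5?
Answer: 4895184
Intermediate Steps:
D = 145
N(r, b) = -762 - 616*r
N(126, D) - 1*(-4973562) = (-762 - 616*126) - 1*(-4973562) = (-762 - 77616) + 4973562 = -78378 + 4973562 = 4895184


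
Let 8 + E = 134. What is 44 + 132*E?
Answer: 16676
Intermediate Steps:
E = 126 (E = -8 + 134 = 126)
44 + 132*E = 44 + 132*126 = 44 + 16632 = 16676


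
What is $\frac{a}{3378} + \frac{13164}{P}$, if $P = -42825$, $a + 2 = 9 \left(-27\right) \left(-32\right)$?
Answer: $\frac{48075593}{24110475} \approx 1.994$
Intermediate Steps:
$a = 7774$ ($a = -2 + 9 \left(-27\right) \left(-32\right) = -2 - -7776 = -2 + 7776 = 7774$)
$\frac{a}{3378} + \frac{13164}{P} = \frac{7774}{3378} + \frac{13164}{-42825} = 7774 \cdot \frac{1}{3378} + 13164 \left(- \frac{1}{42825}\right) = \frac{3887}{1689} - \frac{4388}{14275} = \frac{48075593}{24110475}$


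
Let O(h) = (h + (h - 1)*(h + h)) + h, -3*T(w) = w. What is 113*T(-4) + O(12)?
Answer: 1316/3 ≈ 438.67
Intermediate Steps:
T(w) = -w/3
O(h) = 2*h + 2*h*(-1 + h) (O(h) = (h + (-1 + h)*(2*h)) + h = (h + 2*h*(-1 + h)) + h = 2*h + 2*h*(-1 + h))
113*T(-4) + O(12) = 113*(-⅓*(-4)) + 2*12² = 113*(4/3) + 2*144 = 452/3 + 288 = 1316/3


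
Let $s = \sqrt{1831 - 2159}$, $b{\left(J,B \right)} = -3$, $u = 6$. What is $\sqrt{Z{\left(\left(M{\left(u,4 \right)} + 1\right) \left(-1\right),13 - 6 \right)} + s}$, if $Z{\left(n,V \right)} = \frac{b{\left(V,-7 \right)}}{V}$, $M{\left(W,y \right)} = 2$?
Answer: $\frac{\sqrt{-21 + 98 i \sqrt{82}}}{7} \approx 2.9738 + 3.045 i$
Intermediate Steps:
$Z{\left(n,V \right)} = - \frac{3}{V}$
$s = 2 i \sqrt{82}$ ($s = \sqrt{-328} = 2 i \sqrt{82} \approx 18.111 i$)
$\sqrt{Z{\left(\left(M{\left(u,4 \right)} + 1\right) \left(-1\right),13 - 6 \right)} + s} = \sqrt{- \frac{3}{13 - 6} + 2 i \sqrt{82}} = \sqrt{- \frac{3}{7} + 2 i \sqrt{82}}$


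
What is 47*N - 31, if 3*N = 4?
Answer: 95/3 ≈ 31.667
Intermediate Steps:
N = 4/3 (N = (⅓)*4 = 4/3 ≈ 1.3333)
47*N - 31 = 47*(4/3) - 31 = 188/3 - 31 = 95/3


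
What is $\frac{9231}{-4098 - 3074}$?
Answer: $- \frac{9231}{7172} \approx -1.2871$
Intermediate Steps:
$\frac{9231}{-4098 - 3074} = \frac{9231}{-7172} = 9231 \left(- \frac{1}{7172}\right) = - \frac{9231}{7172}$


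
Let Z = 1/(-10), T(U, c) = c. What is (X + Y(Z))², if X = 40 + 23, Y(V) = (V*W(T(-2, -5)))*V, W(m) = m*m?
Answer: 64009/16 ≈ 4000.6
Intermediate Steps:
Z = -⅒ ≈ -0.10000
W(m) = m²
Y(V) = 25*V² (Y(V) = (V*(-5)²)*V = (V*25)*V = (25*V)*V = 25*V²)
X = 63
(X + Y(Z))² = (63 + 25*(-⅒)²)² = (63 + 25*(1/100))² = (63 + ¼)² = (253/4)² = 64009/16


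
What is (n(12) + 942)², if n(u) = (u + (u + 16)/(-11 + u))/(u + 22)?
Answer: 257089156/289 ≈ 8.8958e+5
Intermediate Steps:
n(u) = (u + (16 + u)/(-11 + u))/(22 + u)
(n(12) + 942)² = ((16 + 12² - 10*12)/(-242 + 12² + 11*12) + 942)² = ((16 + 144 - 120)/(-242 + 144 + 132) + 942)² = (40/34 + 942)² = ((1/34)*40 + 942)² = (20/17 + 942)² = (16034/17)² = 257089156/289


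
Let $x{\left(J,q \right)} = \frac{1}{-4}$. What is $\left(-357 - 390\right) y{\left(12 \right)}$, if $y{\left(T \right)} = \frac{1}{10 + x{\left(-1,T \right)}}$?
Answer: $- \frac{996}{13} \approx -76.615$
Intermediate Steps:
$x{\left(J,q \right)} = - \frac{1}{4}$
$y{\left(T \right)} = \frac{4}{39}$ ($y{\left(T \right)} = \frac{1}{10 - \frac{1}{4}} = \frac{1}{\frac{39}{4}} = \frac{4}{39}$)
$\left(-357 - 390\right) y{\left(12 \right)} = \left(-357 - 390\right) \frac{4}{39} = \left(-747\right) \frac{4}{39} = - \frac{996}{13}$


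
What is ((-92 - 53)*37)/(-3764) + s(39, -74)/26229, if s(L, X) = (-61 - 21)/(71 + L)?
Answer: 7739367851/5429927580 ≈ 1.4253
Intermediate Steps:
s(L, X) = -82/(71 + L)
((-92 - 53)*37)/(-3764) + s(39, -74)/26229 = ((-92 - 53)*37)/(-3764) - 82/(71 + 39)/26229 = -145*37*(-1/3764) - 82/110*(1/26229) = -5365*(-1/3764) - 82*1/110*(1/26229) = 5365/3764 - 41/55*1/26229 = 5365/3764 - 41/1442595 = 7739367851/5429927580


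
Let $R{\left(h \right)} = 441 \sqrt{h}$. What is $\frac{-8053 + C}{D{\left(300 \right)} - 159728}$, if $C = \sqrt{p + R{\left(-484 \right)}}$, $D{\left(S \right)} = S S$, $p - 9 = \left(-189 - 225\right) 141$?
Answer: $\frac{8053}{69728} - \frac{3 \sqrt{-6485 + 1078 i}}{69728} \approx 0.1152 - 0.0034766 i$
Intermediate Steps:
$p = -58365$ ($p = 9 + \left(-189 - 225\right) 141 = 9 - 58374 = -58365$)
$D{\left(S \right)} = S^{2}$
$C = \sqrt{-58365 + 9702 i}$ ($C = \sqrt{-58365 + 441 \sqrt{-484}} = \sqrt{-58365 + 441 \cdot 22 i} = \sqrt{-58365 + 9702 i} \approx 20.011 + 242.42 i$)
$\frac{-8053 + C}{D{\left(300 \right)} - 159728} = \frac{-8053 + 3 \sqrt{-6485 + 1078 i}}{300^{2} - 159728} = \frac{-8053 + 3 \sqrt{-6485 + 1078 i}}{90000 - 159728} = \frac{-8053 + 3 \sqrt{-6485 + 1078 i}}{-69728} = \left(-8053 + 3 \sqrt{-6485 + 1078 i}\right) \left(- \frac{1}{69728}\right) = \frac{8053}{69728} - \frac{3 \sqrt{-6485 + 1078 i}}{69728}$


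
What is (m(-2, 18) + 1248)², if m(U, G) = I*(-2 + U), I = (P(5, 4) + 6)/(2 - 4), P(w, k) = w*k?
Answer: 1690000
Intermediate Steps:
P(w, k) = k*w
I = -13 (I = (4*5 + 6)/(2 - 4) = (20 + 6)/(-2) = 26*(-½) = -13)
m(U, G) = 26 - 13*U (m(U, G) = -13*(-2 + U) = 26 - 13*U)
(m(-2, 18) + 1248)² = ((26 - 13*(-2)) + 1248)² = ((26 + 26) + 1248)² = (52 + 1248)² = 1300² = 1690000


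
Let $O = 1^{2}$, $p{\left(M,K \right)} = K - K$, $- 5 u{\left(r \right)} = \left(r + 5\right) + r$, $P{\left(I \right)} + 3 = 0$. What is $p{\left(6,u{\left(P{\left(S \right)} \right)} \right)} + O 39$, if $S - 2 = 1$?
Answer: $39$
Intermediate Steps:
$S = 3$ ($S = 2 + 1 = 3$)
$P{\left(I \right)} = -3$ ($P{\left(I \right)} = -3 + 0 = -3$)
$u{\left(r \right)} = -1 - \frac{2 r}{5}$ ($u{\left(r \right)} = - \frac{\left(r + 5\right) + r}{5} = - \frac{\left(5 + r\right) + r}{5} = - \frac{5 + 2 r}{5} = -1 - \frac{2 r}{5}$)
$p{\left(M,K \right)} = 0$
$O = 1$
$p{\left(6,u{\left(P{\left(S \right)} \right)} \right)} + O 39 = 0 + 1 \cdot 39 = 0 + 39 = 39$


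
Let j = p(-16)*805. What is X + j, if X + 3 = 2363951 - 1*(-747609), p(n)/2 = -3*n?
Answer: 3188837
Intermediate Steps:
p(n) = -6*n (p(n) = 2*(-3*n) = -6*n)
X = 3111557 (X = -3 + (2363951 - 1*(-747609)) = -3 + (2363951 + 747609) = -3 + 3111560 = 3111557)
j = 77280 (j = -6*(-16)*805 = 96*805 = 77280)
X + j = 3111557 + 77280 = 3188837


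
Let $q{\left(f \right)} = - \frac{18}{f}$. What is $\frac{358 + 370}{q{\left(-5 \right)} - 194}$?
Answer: $- \frac{65}{17} \approx -3.8235$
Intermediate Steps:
$\frac{358 + 370}{q{\left(-5 \right)} - 194} = \frac{358 + 370}{- \frac{18}{-5} - 194} = \frac{728}{\left(-18\right) \left(- \frac{1}{5}\right) - 194} = \frac{728}{\frac{18}{5} - 194} = \frac{728}{- \frac{952}{5}} = 728 \left(- \frac{5}{952}\right) = - \frac{65}{17}$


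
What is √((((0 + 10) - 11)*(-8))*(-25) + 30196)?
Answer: 2*√7499 ≈ 173.19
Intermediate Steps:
√((((0 + 10) - 11)*(-8))*(-25) + 30196) = √(((10 - 11)*(-8))*(-25) + 30196) = √(-1*(-8)*(-25) + 30196) = √(8*(-25) + 30196) = √(-200 + 30196) = √29996 = 2*√7499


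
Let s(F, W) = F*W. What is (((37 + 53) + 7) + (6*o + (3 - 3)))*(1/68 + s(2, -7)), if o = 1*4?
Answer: -115071/68 ≈ -1692.2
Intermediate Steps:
o = 4
(((37 + 53) + 7) + (6*o + (3 - 3)))*(1/68 + s(2, -7)) = (((37 + 53) + 7) + (6*4 + (3 - 3)))*(1/68 + 2*(-7)) = ((90 + 7) + (24 + 0))*(1/68 - 14) = (97 + 24)*(-951/68) = 121*(-951/68) = -115071/68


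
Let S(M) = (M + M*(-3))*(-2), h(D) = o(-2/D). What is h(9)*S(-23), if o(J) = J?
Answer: 184/9 ≈ 20.444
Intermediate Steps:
h(D) = -2/D
S(M) = 4*M (S(M) = (M - 3*M)*(-2) = -2*M*(-2) = 4*M)
h(9)*S(-23) = (-2/9)*(4*(-23)) = -2*⅑*(-92) = -2/9*(-92) = 184/9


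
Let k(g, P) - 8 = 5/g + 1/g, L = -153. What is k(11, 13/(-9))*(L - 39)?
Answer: -18048/11 ≈ -1640.7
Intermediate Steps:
k(g, P) = 8 + 6/g (k(g, P) = 8 + (5/g + 1/g) = 8 + 6/g)
k(11, 13/(-9))*(L - 39) = (8 + 6/11)*(-153 - 39) = (8 + 6*(1/11))*(-192) = (8 + 6/11)*(-192) = (94/11)*(-192) = -18048/11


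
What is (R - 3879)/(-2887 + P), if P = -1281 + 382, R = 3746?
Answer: 133/3786 ≈ 0.035129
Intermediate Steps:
P = -899
(R - 3879)/(-2887 + P) = (3746 - 3879)/(-2887 - 899) = -133/(-3786) = -133*(-1/3786) = 133/3786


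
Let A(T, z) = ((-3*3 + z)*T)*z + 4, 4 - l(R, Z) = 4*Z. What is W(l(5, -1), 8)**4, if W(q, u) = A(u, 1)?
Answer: 12960000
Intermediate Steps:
l(R, Z) = 4 - 4*Z
A(T, z) = 4 + T*z*(-9 + z) (A(T, z) = ((-9 + z)*T)*z + 4 = (T*(-9 + z))*z + 4 = T*z*(-9 + z) + 4 = 4 + T*z*(-9 + z))
W(q, u) = 4 - 8*u (W(q, u) = 4 + u*1**2 - 9*u*1 = 4 + u*1 - 9*u = 4 + u - 9*u = 4 - 8*u)
W(l(5, -1), 8)**4 = (4 - 8*8)**4 = (4 - 64)**4 = (-60)**4 = 12960000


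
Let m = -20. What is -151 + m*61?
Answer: -1371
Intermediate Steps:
-151 + m*61 = -151 - 20*61 = -151 - 1220 = -1371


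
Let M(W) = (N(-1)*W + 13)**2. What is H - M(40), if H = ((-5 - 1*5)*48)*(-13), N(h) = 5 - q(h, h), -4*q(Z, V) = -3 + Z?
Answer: -23689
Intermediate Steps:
q(Z, V) = 3/4 - Z/4 (q(Z, V) = -(-3 + Z)/4 = 3/4 - Z/4)
N(h) = 17/4 + h/4 (N(h) = 5 - (3/4 - h/4) = 5 + (-3/4 + h/4) = 17/4 + h/4)
M(W) = (13 + 4*W)**2 (M(W) = ((17/4 + (1/4)*(-1))*W + 13)**2 = ((17/4 - 1/4)*W + 13)**2 = (4*W + 13)**2 = (13 + 4*W)**2)
H = 6240 (H = ((-5 - 5)*48)*(-13) = -10*48*(-13) = -480*(-13) = 6240)
H - M(40) = 6240 - (13 + 4*40)**2 = 6240 - (13 + 160)**2 = 6240 - 1*173**2 = 6240 - 1*29929 = 6240 - 29929 = -23689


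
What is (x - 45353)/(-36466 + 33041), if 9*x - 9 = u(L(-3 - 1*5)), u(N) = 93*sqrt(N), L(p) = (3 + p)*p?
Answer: 45352/3425 - 62*sqrt(10)/10275 ≈ 13.222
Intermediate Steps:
L(p) = p*(3 + p)
x = 1 + 62*sqrt(10)/3 (x = 1 + (93*sqrt((-3 - 1*5)*(3 + (-3 - 1*5))))/9 = 1 + (93*sqrt((-3 - 5)*(3 + (-3 - 5))))/9 = 1 + (93*sqrt(-8*(3 - 8)))/9 = 1 + (93*sqrt(-8*(-5)))/9 = 1 + (93*sqrt(40))/9 = 1 + (93*(2*sqrt(10)))/9 = 1 + (186*sqrt(10))/9 = 1 + 62*sqrt(10)/3 ≈ 66.354)
(x - 45353)/(-36466 + 33041) = ((1 + 62*sqrt(10)/3) - 45353)/(-36466 + 33041) = (-45352 + 62*sqrt(10)/3)/(-3425) = (-45352 + 62*sqrt(10)/3)*(-1/3425) = 45352/3425 - 62*sqrt(10)/10275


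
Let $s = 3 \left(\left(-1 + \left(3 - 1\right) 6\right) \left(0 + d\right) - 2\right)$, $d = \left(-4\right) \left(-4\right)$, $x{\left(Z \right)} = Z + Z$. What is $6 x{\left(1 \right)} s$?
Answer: $6264$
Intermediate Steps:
$x{\left(Z \right)} = 2 Z$
$d = 16$
$s = 522$ ($s = 3 \left(\left(-1 + \left(3 - 1\right) 6\right) \left(0 + 16\right) - 2\right) = 3 \left(\left(-1 + 2 \cdot 6\right) 16 - 2\right) = 3 \left(\left(-1 + 12\right) 16 - 2\right) = 3 \left(11 \cdot 16 - 2\right) = 3 \left(176 - 2\right) = 3 \cdot 174 = 522$)
$6 x{\left(1 \right)} s = 6 \cdot 2 \cdot 1 \cdot 522 = 6 \cdot 2 \cdot 522 = 12 \cdot 522 = 6264$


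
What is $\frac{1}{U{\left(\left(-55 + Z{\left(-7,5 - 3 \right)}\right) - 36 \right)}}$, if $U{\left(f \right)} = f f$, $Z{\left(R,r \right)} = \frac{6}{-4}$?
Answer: $\frac{4}{34225} \approx 0.00011687$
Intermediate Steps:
$Z{\left(R,r \right)} = - \frac{3}{2}$ ($Z{\left(R,r \right)} = 6 \left(- \frac{1}{4}\right) = - \frac{3}{2}$)
$U{\left(f \right)} = f^{2}$
$\frac{1}{U{\left(\left(-55 + Z{\left(-7,5 - 3 \right)}\right) - 36 \right)}} = \frac{1}{\left(\left(-55 - \frac{3}{2}\right) - 36\right)^{2}} = \frac{1}{\left(- \frac{113}{2} - 36\right)^{2}} = \frac{1}{\left(- \frac{185}{2}\right)^{2}} = \frac{1}{\frac{34225}{4}} = \frac{4}{34225}$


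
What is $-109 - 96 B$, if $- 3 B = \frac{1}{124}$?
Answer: $- \frac{3371}{31} \approx -108.74$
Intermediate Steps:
$B = - \frac{1}{372}$ ($B = - \frac{1}{3 \cdot 124} = \left(- \frac{1}{3}\right) \frac{1}{124} = - \frac{1}{372} \approx -0.0026882$)
$-109 - 96 B = -109 - - \frac{8}{31} = -109 + \frac{8}{31} = - \frac{3371}{31}$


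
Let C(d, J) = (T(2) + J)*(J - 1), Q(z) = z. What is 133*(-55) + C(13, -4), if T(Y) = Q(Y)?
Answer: -7305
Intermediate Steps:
T(Y) = Y
C(d, J) = (-1 + J)*(2 + J) (C(d, J) = (2 + J)*(J - 1) = (2 + J)*(-1 + J) = (-1 + J)*(2 + J))
133*(-55) + C(13, -4) = 133*(-55) + (-2 - 4 + (-4)²) = -7315 + (-2 - 4 + 16) = -7315 + 10 = -7305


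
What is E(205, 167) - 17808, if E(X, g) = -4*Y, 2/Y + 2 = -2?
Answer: -17806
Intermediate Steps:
Y = -½ (Y = 2/(-2 - 2) = 2/(-4) = 2*(-¼) = -½ ≈ -0.50000)
E(X, g) = 2 (E(X, g) = -4*(-½) = 2)
E(205, 167) - 17808 = 2 - 17808 = -17806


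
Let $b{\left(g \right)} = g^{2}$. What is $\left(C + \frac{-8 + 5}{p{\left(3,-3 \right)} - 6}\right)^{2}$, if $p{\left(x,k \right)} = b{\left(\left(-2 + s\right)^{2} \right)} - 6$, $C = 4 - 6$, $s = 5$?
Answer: $\frac{2209}{529} \approx 4.1758$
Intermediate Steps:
$C = -2$ ($C = 4 - 6 = -2$)
$p{\left(x,k \right)} = 75$ ($p{\left(x,k \right)} = \left(\left(-2 + 5\right)^{2}\right)^{2} - 6 = \left(3^{2}\right)^{2} - 6 = 9^{2} - 6 = 81 - 6 = 75$)
$\left(C + \frac{-8 + 5}{p{\left(3,-3 \right)} - 6}\right)^{2} = \left(-2 + \frac{-8 + 5}{75 - 6}\right)^{2} = \left(-2 - \frac{3}{69}\right)^{2} = \left(-2 - \frac{1}{23}\right)^{2} = \left(- \frac{47}{23}\right)^{2} = \frac{2209}{529}$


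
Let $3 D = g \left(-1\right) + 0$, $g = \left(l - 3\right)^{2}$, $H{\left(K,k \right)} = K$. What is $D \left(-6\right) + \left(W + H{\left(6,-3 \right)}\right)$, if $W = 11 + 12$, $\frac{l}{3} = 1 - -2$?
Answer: $101$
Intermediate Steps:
$l = 9$ ($l = 3 \left(1 - -2\right) = 3 \left(1 + 2\right) = 3 \cdot 3 = 9$)
$W = 23$
$g = 36$ ($g = \left(9 - 3\right)^{2} = 6^{2} = 36$)
$D = -12$ ($D = \frac{36 \left(-1\right) + 0}{3} = \frac{-36 + 0}{3} = \frac{1}{3} \left(-36\right) = -12$)
$D \left(-6\right) + \left(W + H{\left(6,-3 \right)}\right) = \left(-12\right) \left(-6\right) + \left(23 + 6\right) = 72 + 29 = 101$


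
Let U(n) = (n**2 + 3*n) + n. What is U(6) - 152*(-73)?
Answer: 11156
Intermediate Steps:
U(n) = n**2 + 4*n
U(6) - 152*(-73) = 6*(4 + 6) - 152*(-73) = 6*10 + 11096 = 60 + 11096 = 11156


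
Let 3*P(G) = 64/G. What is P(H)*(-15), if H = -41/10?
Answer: 3200/41 ≈ 78.049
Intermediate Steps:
H = -41/10 (H = -41*1/10 = -41/10 ≈ -4.1000)
P(G) = 64/(3*G) (P(G) = (64/G)/3 = 64/(3*G))
P(H)*(-15) = (64/(3*(-41/10)))*(-15) = ((64/3)*(-10/41))*(-15) = -640/123*(-15) = 3200/41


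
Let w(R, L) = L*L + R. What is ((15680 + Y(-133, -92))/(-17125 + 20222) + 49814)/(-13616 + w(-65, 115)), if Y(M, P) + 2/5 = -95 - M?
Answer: -385724189/3530580 ≈ -109.25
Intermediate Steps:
Y(M, P) = -477/5 - M (Y(M, P) = -2/5 + (-95 - M) = -477/5 - M)
w(R, L) = R + L**2 (w(R, L) = L**2 + R = R + L**2)
((15680 + Y(-133, -92))/(-17125 + 20222) + 49814)/(-13616 + w(-65, 115)) = ((15680 + (-477/5 - 1*(-133)))/(-17125 + 20222) + 49814)/(-13616 + (-65 + 115**2)) = ((15680 + (-477/5 + 133))/3097 + 49814)/(-13616 + (-65 + 13225)) = ((15680 + 188/5)*(1/3097) + 49814)/(-13616 + 13160) = ((78588/5)*(1/3097) + 49814)/(-456) = (78588/15485 + 49814)*(-1/456) = (771448378/15485)*(-1/456) = -385724189/3530580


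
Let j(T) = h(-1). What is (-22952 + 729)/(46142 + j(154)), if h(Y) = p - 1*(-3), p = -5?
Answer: -22223/46140 ≈ -0.48164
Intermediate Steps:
h(Y) = -2 (h(Y) = -5 - 1*(-3) = -5 + 3 = -2)
j(T) = -2
(-22952 + 729)/(46142 + j(154)) = (-22952 + 729)/(46142 - 2) = -22223/46140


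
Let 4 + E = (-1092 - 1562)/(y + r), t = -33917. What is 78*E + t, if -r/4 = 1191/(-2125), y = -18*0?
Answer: -50247288/397 ≈ -1.2657e+5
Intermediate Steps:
y = 0
r = 4764/2125 (r = -4764/(-2125) = -4764*(-1)/2125 = -4*(-1191/2125) = 4764/2125 ≈ 2.2419)
E = -2829403/2382 (E = -4 + (-1092 - 1562)/(0 + 4764/2125) = -4 - 2654/4764/2125 = -4 - 2654*2125/4764 = -4 - 2819875/2382 = -2829403/2382 ≈ -1187.8)
78*E + t = 78*(-2829403/2382) - 33917 = -36782239/397 - 33917 = -50247288/397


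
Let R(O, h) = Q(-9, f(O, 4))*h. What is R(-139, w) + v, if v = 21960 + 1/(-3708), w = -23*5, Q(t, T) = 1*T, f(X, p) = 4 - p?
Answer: 81427679/3708 ≈ 21960.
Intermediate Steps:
Q(t, T) = T
w = -115
R(O, h) = 0 (R(O, h) = (4 - 1*4)*h = (4 - 4)*h = 0*h = 0)
v = 81427679/3708 (v = 21960 - 1/3708 = 81427679/3708 ≈ 21960.)
R(-139, w) + v = 0 + 81427679/3708 = 81427679/3708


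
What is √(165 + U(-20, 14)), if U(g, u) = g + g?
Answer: 5*√5 ≈ 11.180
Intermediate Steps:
U(g, u) = 2*g
√(165 + U(-20, 14)) = √(165 + 2*(-20)) = √(165 - 40) = √125 = 5*√5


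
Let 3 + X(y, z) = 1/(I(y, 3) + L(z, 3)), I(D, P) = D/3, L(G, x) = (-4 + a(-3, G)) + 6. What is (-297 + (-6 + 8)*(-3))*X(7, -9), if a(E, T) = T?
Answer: 13635/14 ≈ 973.93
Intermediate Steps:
L(G, x) = 2 + G (L(G, x) = (-4 + G) + 6 = 2 + G)
I(D, P) = D/3 (I(D, P) = D*(⅓) = D/3)
X(y, z) = -3 + 1/(2 + z + y/3) (X(y, z) = -3 + 1/(y/3 + (2 + z)) = -3 + 1/(2 + z + y/3))
(-297 + (-6 + 8)*(-3))*X(7, -9) = (-297 + (-6 + 8)*(-3))*(3*(-5 - 1*7 - 3*(-9))/(6 + 7 + 3*(-9))) = (-297 + 2*(-3))*(3*(-5 - 7 + 27)/(6 + 7 - 27)) = (-297 - 6)*(3*15/(-14)) = -909*(-1)*15/14 = -303*(-45/14) = 13635/14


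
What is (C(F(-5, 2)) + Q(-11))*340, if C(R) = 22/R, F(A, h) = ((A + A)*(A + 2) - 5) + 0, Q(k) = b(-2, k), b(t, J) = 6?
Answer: 11696/5 ≈ 2339.2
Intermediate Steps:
Q(k) = 6
F(A, h) = -5 + 2*A*(2 + A) (F(A, h) = ((2*A)*(2 + A) - 5) + 0 = (2*A*(2 + A) - 5) + 0 = (-5 + 2*A*(2 + A)) + 0 = -5 + 2*A*(2 + A))
(C(F(-5, 2)) + Q(-11))*340 = (22/(-5 + 2*(-5)² + 4*(-5)) + 6)*340 = (22/(-5 + 2*25 - 20) + 6)*340 = (22/(-5 + 50 - 20) + 6)*340 = (22/25 + 6)*340 = (172/25)*340 = 11696/5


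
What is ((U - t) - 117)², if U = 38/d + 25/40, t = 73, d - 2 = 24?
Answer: 381928849/10816 ≈ 35312.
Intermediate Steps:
d = 26 (d = 2 + 24 = 26)
U = 217/104 (U = 38/26 + 25/40 = 38*(1/26) + 25*(1/40) = 19/13 + 5/8 = 217/104 ≈ 2.0865)
((U - t) - 117)² = ((217/104 - 1*73) - 117)² = ((217/104 - 73) - 117)² = (-7375/104 - 117)² = (-19543/104)² = 381928849/10816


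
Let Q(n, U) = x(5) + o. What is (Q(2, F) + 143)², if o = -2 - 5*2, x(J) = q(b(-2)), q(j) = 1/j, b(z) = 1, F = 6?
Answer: 17424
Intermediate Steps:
x(J) = 1 (x(J) = 1/1 = 1)
o = -12 (o = -2 - 10 = -12)
Q(n, U) = -11 (Q(n, U) = 1 - 12 = -11)
(Q(2, F) + 143)² = (-11 + 143)² = 132² = 17424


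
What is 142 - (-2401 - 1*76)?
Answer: 2619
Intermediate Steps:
142 - (-2401 - 1*76) = 142 - (-2401 - 76) = 142 - 1*(-2477) = 142 + 2477 = 2619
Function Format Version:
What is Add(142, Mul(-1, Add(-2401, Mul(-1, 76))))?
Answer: 2619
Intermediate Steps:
Add(142, Mul(-1, Add(-2401, Mul(-1, 76)))) = Add(142, Mul(-1, Add(-2401, -76))) = Add(142, Mul(-1, -2477)) = Add(142, 2477) = 2619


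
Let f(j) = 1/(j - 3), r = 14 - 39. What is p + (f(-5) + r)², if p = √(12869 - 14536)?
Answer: 40401/64 + I*√1667 ≈ 631.27 + 40.829*I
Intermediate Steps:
r = -25
p = I*√1667 (p = √(-1667) = I*√1667 ≈ 40.829*I)
f(j) = 1/(-3 + j)
p + (f(-5) + r)² = I*√1667 + (1/(-3 - 5) - 25)² = I*√1667 + (1/(-8) - 25)² = I*√1667 + (-⅛ - 25)² = I*√1667 + (-201/8)² = I*√1667 + 40401/64 = 40401/64 + I*√1667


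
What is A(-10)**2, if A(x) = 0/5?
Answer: 0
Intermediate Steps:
A(x) = 0 (A(x) = 0*(1/5) = 0)
A(-10)**2 = 0**2 = 0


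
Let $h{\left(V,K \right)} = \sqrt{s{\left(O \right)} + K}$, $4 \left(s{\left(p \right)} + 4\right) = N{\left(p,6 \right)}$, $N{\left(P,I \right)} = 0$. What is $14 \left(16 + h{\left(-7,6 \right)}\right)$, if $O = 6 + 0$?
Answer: $224 + 14 \sqrt{2} \approx 243.8$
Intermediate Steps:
$O = 6$
$s{\left(p \right)} = -4$ ($s{\left(p \right)} = -4 + \frac{1}{4} \cdot 0 = -4 + 0 = -4$)
$h{\left(V,K \right)} = \sqrt{-4 + K}$
$14 \left(16 + h{\left(-7,6 \right)}\right) = 14 \left(16 + \sqrt{-4 + 6}\right) = 14 \left(16 + \sqrt{2}\right) = 224 + 14 \sqrt{2}$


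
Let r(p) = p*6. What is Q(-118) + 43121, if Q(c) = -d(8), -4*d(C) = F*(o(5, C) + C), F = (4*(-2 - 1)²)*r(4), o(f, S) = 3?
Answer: 45497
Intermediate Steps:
r(p) = 6*p
F = 864 (F = (4*(-2 - 1)²)*(6*4) = (4*(-3)²)*24 = (4*9)*24 = 36*24 = 864)
d(C) = -648 - 216*C (d(C) = -216*(3 + C) = -(2592 + 864*C)/4 = -648 - 216*C)
Q(c) = 2376 (Q(c) = -(-648 - 216*8) = -(-648 - 1728) = -1*(-2376) = 2376)
Q(-118) + 43121 = 2376 + 43121 = 45497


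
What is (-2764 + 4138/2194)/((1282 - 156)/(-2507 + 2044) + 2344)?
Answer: -467636019/396436054 ≈ -1.1796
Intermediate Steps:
(-2764 + 4138/2194)/((1282 - 156)/(-2507 + 2044) + 2344) = (-2764 + 4138*(1/2194))/(1126/(-463) + 2344) = (-2764 + 2069/1097)/(1126*(-1/463) + 2344) = -3030039/(1097*(-1126/463 + 2344)) = -3030039/(1097*1084146/463) = -3030039/1097*463/1084146 = -467636019/396436054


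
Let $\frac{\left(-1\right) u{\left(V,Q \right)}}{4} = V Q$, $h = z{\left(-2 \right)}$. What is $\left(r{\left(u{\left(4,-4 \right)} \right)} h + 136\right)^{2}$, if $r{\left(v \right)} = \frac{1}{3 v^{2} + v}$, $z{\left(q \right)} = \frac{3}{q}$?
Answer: $\frac{11287859587081}{610287616} \approx 18496.0$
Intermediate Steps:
$h = - \frac{3}{2}$ ($h = \frac{3}{-2} = 3 \left(- \frac{1}{2}\right) = - \frac{3}{2} \approx -1.5$)
$u{\left(V,Q \right)} = - 4 Q V$ ($u{\left(V,Q \right)} = - 4 V Q = - 4 Q V$)
$r{\left(v \right)} = \frac{1}{v + 3 v^{2}}$
$\left(r{\left(u{\left(4,-4 \right)} \right)} h + 136\right)^{2} = \left(\frac{1}{\left(-4\right) \left(-4\right) 4 \left(1 + 3 \left(\left(-4\right) \left(-4\right) 4\right)\right)} \left(- \frac{3}{2}\right) + 136\right)^{2} = \left(\frac{1}{64 \left(1 + 3 \cdot 64\right)} \left(- \frac{3}{2}\right) + 136\right)^{2} = \left(\frac{1}{64 \left(1 + 192\right)} \left(- \frac{3}{2}\right) + 136\right)^{2} = \left(\frac{1}{64 \cdot 193} \left(- \frac{3}{2}\right) + 136\right)^{2} = \left(\frac{1}{64} \cdot \frac{1}{193} \left(- \frac{3}{2}\right) + 136\right)^{2} = \left(\frac{1}{12352} \left(- \frac{3}{2}\right) + 136\right)^{2} = \left(- \frac{3}{24704} + 136\right)^{2} = \left(\frac{3359741}{24704}\right)^{2} = \frac{11287859587081}{610287616}$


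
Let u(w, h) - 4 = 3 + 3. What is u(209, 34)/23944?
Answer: 5/11972 ≈ 0.00041764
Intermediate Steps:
u(w, h) = 10 (u(w, h) = 4 + (3 + 3) = 4 + 6 = 10)
u(209, 34)/23944 = 10/23944 = 10*(1/23944) = 5/11972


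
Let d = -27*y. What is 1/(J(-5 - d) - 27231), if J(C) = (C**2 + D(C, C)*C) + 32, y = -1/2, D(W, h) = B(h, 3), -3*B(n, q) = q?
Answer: -4/107353 ≈ -3.7260e-5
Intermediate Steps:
B(n, q) = -q/3
D(W, h) = -1 (D(W, h) = -1/3*3 = -1)
y = -1/2 (y = -1*1/2 = -1/2 ≈ -0.50000)
d = 27/2 (d = -27*(-1/2) = 27/2 ≈ 13.500)
J(C) = 32 + C**2 - C (J(C) = (C**2 - C) + 32 = 32 + C**2 - C)
1/(J(-5 - d) - 27231) = 1/((32 + (-5 - 1*27/2)**2 - (-5 - 1*27/2)) - 27231) = 1/((32 + (-5 - 27/2)**2 - (-5 - 27/2)) - 27231) = 1/((32 + (-37/2)**2 - 1*(-37/2)) - 27231) = 1/((32 + 1369/4 + 37/2) - 27231) = 1/(1571/4 - 27231) = 1/(-107353/4) = -4/107353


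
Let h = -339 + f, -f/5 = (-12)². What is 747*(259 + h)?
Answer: -597600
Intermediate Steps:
f = -720 (f = -5*(-12)² = -5*144 = -720)
h = -1059 (h = -339 - 720 = -1059)
747*(259 + h) = 747*(259 - 1059) = 747*(-800) = -597600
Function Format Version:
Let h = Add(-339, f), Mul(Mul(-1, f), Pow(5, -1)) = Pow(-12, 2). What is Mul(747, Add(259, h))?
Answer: -597600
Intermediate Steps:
f = -720 (f = Mul(-5, Pow(-12, 2)) = Mul(-5, 144) = -720)
h = -1059 (h = Add(-339, -720) = -1059)
Mul(747, Add(259, h)) = Mul(747, Add(259, -1059)) = Mul(747, -800) = -597600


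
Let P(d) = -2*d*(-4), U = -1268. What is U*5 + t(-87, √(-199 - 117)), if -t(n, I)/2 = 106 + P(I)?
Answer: -6552 - 32*I*√79 ≈ -6552.0 - 284.42*I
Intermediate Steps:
P(d) = 8*d
t(n, I) = -212 - 16*I (t(n, I) = -2*(106 + 8*I) = -212 - 16*I)
U*5 + t(-87, √(-199 - 117)) = -1268*5 + (-212 - 16*√(-199 - 117)) = -6340 + (-212 - 32*I*√79) = -6552 - 32*I*√79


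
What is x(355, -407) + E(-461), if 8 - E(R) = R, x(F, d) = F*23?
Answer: 8634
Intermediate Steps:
x(F, d) = 23*F
E(R) = 8 - R
x(355, -407) + E(-461) = 23*355 + (8 - 1*(-461)) = 8165 + (8 + 461) = 8165 + 469 = 8634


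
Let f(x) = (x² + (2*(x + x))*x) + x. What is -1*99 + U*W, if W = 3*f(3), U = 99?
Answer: 14157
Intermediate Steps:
f(x) = x + 5*x² (f(x) = (x² + (2*(2*x))*x) + x = (x² + (4*x)*x) + x = (x² + 4*x²) + x = 5*x² + x = x + 5*x²)
W = 144 (W = 3*(3*(1 + 5*3)) = 3*(3*(1 + 15)) = 3*(3*16) = 3*48 = 144)
-1*99 + U*W = -1*99 + 99*144 = -99 + 14256 = 14157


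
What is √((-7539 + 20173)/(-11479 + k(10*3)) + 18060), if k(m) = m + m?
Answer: √2354763444014/11419 ≈ 134.38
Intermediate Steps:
k(m) = 2*m
√((-7539 + 20173)/(-11479 + k(10*3)) + 18060) = √((-7539 + 20173)/(-11479 + 2*(10*3)) + 18060) = √(12634/(-11479 + 2*30) + 18060) = √(12634/(-11479 + 60) + 18060) = √(12634/(-11419) + 18060) = √(12634*(-1/11419) + 18060) = √(-12634/11419 + 18060) = √(206214506/11419) = √2354763444014/11419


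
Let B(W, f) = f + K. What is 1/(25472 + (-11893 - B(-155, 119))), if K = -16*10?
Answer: 1/13620 ≈ 7.3421e-5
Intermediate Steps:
K = -160
B(W, f) = -160 + f (B(W, f) = f - 160 = -160 + f)
1/(25472 + (-11893 - B(-155, 119))) = 1/(25472 + (-11893 - (-160 + 119))) = 1/(25472 + (-11893 - 1*(-41))) = 1/(25472 + (-11893 + 41)) = 1/(25472 - 11852) = 1/13620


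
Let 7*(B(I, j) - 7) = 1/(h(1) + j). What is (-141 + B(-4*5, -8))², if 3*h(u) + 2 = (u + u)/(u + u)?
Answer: 550043209/30625 ≈ 17961.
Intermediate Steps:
h(u) = -⅓ (h(u) = -⅔ + ((u + u)/(u + u))/3 = -⅔ + ((2*u)/((2*u)))/3 = -⅔ + ((2*u)*(1/(2*u)))/3 = -⅔ + (⅓)*1 = -⅔ + ⅓ = -⅓)
B(I, j) = 7 + 1/(7*(-⅓ + j))
(-141 + B(-4*5, -8))² = (-141 + (-46 + 147*(-8))/(7*(-1 + 3*(-8))))² = (-141 + (-46 - 1176)/(7*(-1 - 24)))² = (-141 + (⅐)*(-1222)/(-25))² = (-141 + (⅐)*(-1/25)*(-1222))² = (-141 + 1222/175)² = (-23453/175)² = 550043209/30625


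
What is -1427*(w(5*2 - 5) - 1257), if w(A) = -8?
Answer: 1805155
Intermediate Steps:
-1427*(w(5*2 - 5) - 1257) = -1427*(-8 - 1257) = -1427*(-1265) = 1805155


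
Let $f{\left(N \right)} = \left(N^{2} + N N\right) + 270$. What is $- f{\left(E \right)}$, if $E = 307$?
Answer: $-188768$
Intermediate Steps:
$f{\left(N \right)} = 270 + 2 N^{2}$ ($f{\left(N \right)} = \left(N^{2} + N^{2}\right) + 270 = 2 N^{2} + 270 = 270 + 2 N^{2}$)
$- f{\left(E \right)} = - (270 + 2 \cdot 307^{2}) = - (270 + 2 \cdot 94249) = - (270 + 188498) = \left(-1\right) 188768 = -188768$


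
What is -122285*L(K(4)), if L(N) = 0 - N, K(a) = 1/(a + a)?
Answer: 122285/8 ≈ 15286.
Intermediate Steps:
K(a) = 1/(2*a)
L(N) = -N
-122285*L(K(4)) = -(-122285)*(½)/4 = -(-122285)*(½)*(¼) = -(-122285)/8 = -122285*(-⅛) = 122285/8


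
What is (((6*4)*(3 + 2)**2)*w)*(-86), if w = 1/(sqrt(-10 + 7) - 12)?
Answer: 206400/49 + 17200*I*sqrt(3)/49 ≈ 4212.2 + 607.99*I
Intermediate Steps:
w = 1/(-12 + I*sqrt(3)) (w = 1/(sqrt(-3) - 12) = 1/(I*sqrt(3) - 12) = 1/(-12 + I*sqrt(3)) ≈ -0.081633 - 0.011783*I)
(((6*4)*(3 + 2)**2)*w)*(-86) = (((6*4)*(3 + 2)**2)*(-4/49 - I*sqrt(3)/147))*(-86) = ((24*5**2)*(-4/49 - I*sqrt(3)/147))*(-86) = ((24*25)*(-4/49 - I*sqrt(3)/147))*(-86) = (600*(-4/49 - I*sqrt(3)/147))*(-86) = (-2400/49 - 200*I*sqrt(3)/49)*(-86) = 206400/49 + 17200*I*sqrt(3)/49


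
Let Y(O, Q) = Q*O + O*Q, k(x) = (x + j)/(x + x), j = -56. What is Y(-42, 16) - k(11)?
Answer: -29523/22 ≈ -1342.0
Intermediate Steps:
k(x) = (-56 + x)/(2*x) (k(x) = (x - 56)/(x + x) = (-56 + x)/((2*x)) = (-56 + x)*(1/(2*x)) = (-56 + x)/(2*x))
Y(O, Q) = 2*O*Q (Y(O, Q) = O*Q + O*Q = 2*O*Q)
Y(-42, 16) - k(11) = 2*(-42)*16 - (-56 + 11)/(2*11) = -1344 - (-45)/(2*11) = -1344 - 1*(-45/22) = -1344 + 45/22 = -29523/22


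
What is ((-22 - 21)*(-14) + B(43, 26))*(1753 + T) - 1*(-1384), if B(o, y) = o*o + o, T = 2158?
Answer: 9755418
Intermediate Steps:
B(o, y) = o + o² (B(o, y) = o² + o = o + o²)
((-22 - 21)*(-14) + B(43, 26))*(1753 + T) - 1*(-1384) = ((-22 - 21)*(-14) + 43*(1 + 43))*(1753 + 2158) - 1*(-1384) = (-43*(-14) + 43*44)*3911 + 1384 = (602 + 1892)*3911 + 1384 = 2494*3911 + 1384 = 9754034 + 1384 = 9755418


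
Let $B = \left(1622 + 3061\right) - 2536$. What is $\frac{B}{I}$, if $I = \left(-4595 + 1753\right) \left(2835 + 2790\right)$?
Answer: $- \frac{2147}{15986250} \approx -0.0001343$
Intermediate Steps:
$I = -15986250$ ($I = \left(-2842\right) 5625 = -15986250$)
$B = 2147$ ($B = 4683 - 2536 = 2147$)
$\frac{B}{I} = \frac{2147}{-15986250} = 2147 \left(- \frac{1}{15986250}\right) = - \frac{2147}{15986250}$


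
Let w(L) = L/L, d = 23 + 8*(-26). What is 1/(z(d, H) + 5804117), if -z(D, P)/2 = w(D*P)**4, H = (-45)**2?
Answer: 1/5804115 ≈ 1.7229e-7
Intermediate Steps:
d = -185 (d = 23 - 208 = -185)
w(L) = 1
H = 2025
z(D, P) = -2 (z(D, P) = -2*1**4 = -2*1 = -2)
1/(z(d, H) + 5804117) = 1/(-2 + 5804117) = 1/5804115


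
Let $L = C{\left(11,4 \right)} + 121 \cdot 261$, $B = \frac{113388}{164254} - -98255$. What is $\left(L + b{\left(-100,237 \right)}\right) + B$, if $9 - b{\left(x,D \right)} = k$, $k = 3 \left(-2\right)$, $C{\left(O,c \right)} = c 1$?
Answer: $\frac{10664658279}{82127} \approx 1.2986 \cdot 10^{5}$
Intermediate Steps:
$C{\left(O,c \right)} = c$
$k = -6$
$b{\left(x,D \right)} = 15$ ($b{\left(x,D \right)} = 9 - -6 = 9 + 6 = 15$)
$B = \frac{8069445079}{82127}$ ($B = 113388 \cdot \frac{1}{164254} + 98255 = \frac{56694}{82127} + 98255 = \frac{8069445079}{82127} \approx 98256.0$)
$L = 31585$ ($L = 4 + 121 \cdot 261 = 4 + 31581 = 31585$)
$\left(L + b{\left(-100,237 \right)}\right) + B = \left(31585 + 15\right) + \frac{8069445079}{82127} = 31600 + \frac{8069445079}{82127} = \frac{10664658279}{82127}$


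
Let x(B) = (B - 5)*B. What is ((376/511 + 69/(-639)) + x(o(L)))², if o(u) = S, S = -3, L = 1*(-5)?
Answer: 7185439441489/11846798649 ≈ 606.53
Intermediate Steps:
L = -5
o(u) = -3
x(B) = B*(-5 + B) (x(B) = (-5 + B)*B = B*(-5 + B))
((376/511 + 69/(-639)) + x(o(L)))² = ((376/511 + 69/(-639)) - 3*(-5 - 3))² = ((376*(1/511) + 69*(-1/639)) - 3*(-8))² = ((376/511 - 23/213) + 24)² = (68335/108843 + 24)² = (2680567/108843)² = 7185439441489/11846798649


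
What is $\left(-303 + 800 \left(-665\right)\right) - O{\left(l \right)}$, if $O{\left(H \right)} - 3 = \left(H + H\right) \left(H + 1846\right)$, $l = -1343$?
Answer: $818752$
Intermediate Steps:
$O{\left(H \right)} = 3 + 2 H \left(1846 + H\right)$ ($O{\left(H \right)} = 3 + \left(H + H\right) \left(H + 1846\right) = 3 + 2 H \left(1846 + H\right)$)
$\left(-303 + 800 \left(-665\right)\right) - O{\left(l \right)} = \left(-303 + 800 \left(-665\right)\right) - \left(3 + 2 \left(-1343\right)^{2} + 3692 \left(-1343\right)\right) = \left(-303 - 532000\right) - \left(3 + 2 \cdot 1803649 - 4958356\right) = -532303 - \left(3 + 3607298 - 4958356\right) = -532303 - -1351055 = -532303 + 1351055 = 818752$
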